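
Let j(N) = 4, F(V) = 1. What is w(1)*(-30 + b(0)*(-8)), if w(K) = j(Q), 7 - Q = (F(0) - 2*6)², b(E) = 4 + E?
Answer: -248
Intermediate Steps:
Q = -114 (Q = 7 - (1 - 2*6)² = 7 - (1 - 12)² = 7 - 1*(-11)² = 7 - 1*121 = 7 - 121 = -114)
w(K) = 4
w(1)*(-30 + b(0)*(-8)) = 4*(-30 + (4 + 0)*(-8)) = 4*(-30 + 4*(-8)) = 4*(-30 - 32) = 4*(-62) = -248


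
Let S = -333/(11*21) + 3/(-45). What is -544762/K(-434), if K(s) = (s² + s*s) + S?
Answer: -314600055/217550309 ≈ -1.4461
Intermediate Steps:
S = -1742/1155 (S = -333/231 + 3*(-1/45) = -333*1/231 - 1/15 = -111/77 - 1/15 = -1742/1155 ≈ -1.5082)
K(s) = -1742/1155 + 2*s² (K(s) = (s² + s*s) - 1742/1155 = (s² + s²) - 1742/1155 = 2*s² - 1742/1155 = -1742/1155 + 2*s²)
-544762/K(-434) = -544762/(-1742/1155 + 2*(-434)²) = -544762/(-1742/1155 + 2*188356) = -544762/(-1742/1155 + 376712) = -544762/435100618/1155 = -544762*1155/435100618 = -314600055/217550309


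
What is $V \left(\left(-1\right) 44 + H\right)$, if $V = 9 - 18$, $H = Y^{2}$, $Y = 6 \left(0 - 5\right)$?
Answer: $-7704$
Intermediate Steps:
$Y = -30$ ($Y = 6 \left(-5\right) = -30$)
$H = 900$ ($H = \left(-30\right)^{2} = 900$)
$V = -9$ ($V = 9 - 18 = -9$)
$V \left(\left(-1\right) 44 + H\right) = - 9 \left(\left(-1\right) 44 + 900\right) = - 9 \left(-44 + 900\right) = \left(-9\right) 856 = -7704$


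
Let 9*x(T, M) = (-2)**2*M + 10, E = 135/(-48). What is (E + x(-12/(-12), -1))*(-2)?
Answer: 103/24 ≈ 4.2917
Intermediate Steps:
E = -45/16 (E = 135*(-1/48) = -45/16 ≈ -2.8125)
x(T, M) = 10/9 + 4*M/9 (x(T, M) = ((-2)**2*M + 10)/9 = (4*M + 10)/9 = (10 + 4*M)/9 = 10/9 + 4*M/9)
(E + x(-12/(-12), -1))*(-2) = (-45/16 + (10/9 + (4/9)*(-1)))*(-2) = (-45/16 + (10/9 - 4/9))*(-2) = (-45/16 + 2/3)*(-2) = -103/48*(-2) = 103/24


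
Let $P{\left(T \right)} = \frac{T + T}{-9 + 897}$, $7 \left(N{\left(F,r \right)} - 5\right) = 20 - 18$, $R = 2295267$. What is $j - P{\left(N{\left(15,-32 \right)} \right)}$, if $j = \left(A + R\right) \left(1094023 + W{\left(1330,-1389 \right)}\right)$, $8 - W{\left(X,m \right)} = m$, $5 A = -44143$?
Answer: $\frac{210387269578751}{84} \approx 2.5046 \cdot 10^{12}$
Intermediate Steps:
$A = - \frac{44143}{5}$ ($A = \frac{1}{5} \left(-44143\right) = - \frac{44143}{5} \approx -8828.6$)
$N{\left(F,r \right)} = \frac{37}{7}$ ($N{\left(F,r \right)} = 5 + \frac{20 - 18}{7} = 5 + \frac{1}{7} \cdot 2 = 5 + \frac{2}{7} = \frac{37}{7}$)
$W{\left(X,m \right)} = 8 - m$
$P{\left(T \right)} = \frac{T}{444}$ ($P{\left(T \right)} = \frac{2 T}{888} = 2 T \frac{1}{888} = \frac{T}{444}$)
$j = 2504610352128$ ($j = \left(- \frac{44143}{5} + 2295267\right) \left(1094023 + \left(8 - -1389\right)\right) = \frac{11432192 \left(1094023 + \left(8 + 1389\right)\right)}{5} = \frac{11432192 \left(1094023 + 1397\right)}{5} = \frac{11432192}{5} \cdot 1095420 = 2504610352128$)
$j - P{\left(N{\left(15,-32 \right)} \right)} = 2504610352128 - \frac{1}{444} \cdot \frac{37}{7} = 2504610352128 - \frac{1}{84} = \frac{210387269578751}{84}$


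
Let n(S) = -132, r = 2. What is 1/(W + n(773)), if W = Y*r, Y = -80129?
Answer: -1/160390 ≈ -6.2348e-6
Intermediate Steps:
W = -160258 (W = -80129*2 = -160258)
1/(W + n(773)) = 1/(-160258 - 132) = 1/(-160390) = -1/160390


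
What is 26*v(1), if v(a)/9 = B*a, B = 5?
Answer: 1170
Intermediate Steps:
v(a) = 45*a (v(a) = 9*(5*a) = 45*a)
26*v(1) = 26*(45*1) = 26*45 = 1170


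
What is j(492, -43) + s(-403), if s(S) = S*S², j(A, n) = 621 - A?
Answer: -65450698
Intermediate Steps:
s(S) = S³
j(492, -43) + s(-403) = (621 - 1*492) + (-403)³ = (621 - 492) - 65450827 = 129 - 65450827 = -65450698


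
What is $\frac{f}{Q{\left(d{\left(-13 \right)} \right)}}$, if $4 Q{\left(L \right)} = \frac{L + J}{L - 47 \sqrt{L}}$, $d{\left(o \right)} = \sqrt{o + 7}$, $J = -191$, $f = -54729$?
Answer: $\frac{218916 \left(i \sqrt{6} - 47 \sqrt[4]{6} \sqrt{i}\right)}{191 - i \sqrt{6}} \approx -58878.0 - 57564.0 i$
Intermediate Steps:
$d{\left(o \right)} = \sqrt{7 + o}$
$Q{\left(L \right)} = \frac{-191 + L}{4 \left(L - 47 \sqrt{L}\right)}$ ($Q{\left(L \right)} = \frac{\left(L - 191\right) \frac{1}{L - 47 \sqrt{L}}}{4} = \frac{\left(-191 + L\right) \frac{1}{L - 47 \sqrt{L}}}{4} = \frac{\frac{1}{L - 47 \sqrt{L}} \left(-191 + L\right)}{4} = \frac{-191 + L}{4 \left(L - 47 \sqrt{L}\right)}$)
$\frac{f}{Q{\left(d{\left(-13 \right)} \right)}} = - \frac{54729}{\frac{1}{4} \frac{1}{- \sqrt{7 - 13} + 47 \sqrt{\sqrt{7 - 13}}} \left(191 - \sqrt{7 - 13}\right)} = - \frac{54729}{\frac{1}{4} \frac{1}{- \sqrt{-6} + 47 \sqrt{\sqrt{-6}}} \left(191 - \sqrt{-6}\right)} = - \frac{54729}{\frac{1}{4} \frac{1}{- i \sqrt{6} + 47 \sqrt{i \sqrt{6}}} \left(191 - i \sqrt{6}\right)} = - \frac{54729}{\frac{1}{4} \frac{1}{- i \sqrt{6} + 47 \sqrt[4]{6} \sqrt{i}} \left(191 - i \sqrt{6}\right)} = - 54729 \frac{4 \left(- i \sqrt{6} + 47 \sqrt[4]{6} \sqrt{i}\right)}{191 - i \sqrt{6}} = - \frac{218916 \left(- i \sqrt{6} + 47 \sqrt[4]{6} \sqrt{i}\right)}{191 - i \sqrt{6}}$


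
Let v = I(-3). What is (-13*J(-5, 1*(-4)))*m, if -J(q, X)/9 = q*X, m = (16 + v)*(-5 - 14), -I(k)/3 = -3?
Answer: -1111500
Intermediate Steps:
I(k) = 9 (I(k) = -3*(-3) = 9)
v = 9
m = -475 (m = (16 + 9)*(-5 - 14) = 25*(-19) = -475)
J(q, X) = -9*X*q (J(q, X) = -9*q*X = -9*X*q)
(-13*J(-5, 1*(-4)))*m = -(-117)*1*(-4)*(-5)*(-475) = -(-117)*(-4)*(-5)*(-475) = -13*(-180)*(-475) = 2340*(-475) = -1111500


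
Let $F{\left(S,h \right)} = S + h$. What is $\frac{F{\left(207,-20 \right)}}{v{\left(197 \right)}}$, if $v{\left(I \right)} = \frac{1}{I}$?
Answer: $36839$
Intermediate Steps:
$\frac{F{\left(207,-20 \right)}}{v{\left(197 \right)}} = \frac{207 - 20}{\frac{1}{197}} = 187 \frac{1}{\frac{1}{197}} = 187 \cdot 197 = 36839$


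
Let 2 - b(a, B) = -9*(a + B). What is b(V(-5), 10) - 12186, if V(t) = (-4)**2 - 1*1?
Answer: -11959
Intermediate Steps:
V(t) = 15 (V(t) = 16 - 1 = 15)
b(a, B) = 2 + 9*B + 9*a (b(a, B) = 2 - (-9)*(a + B) = 2 - (-9)*(B + a) = 2 - (-9*B - 9*a) = 2 + (9*B + 9*a) = 2 + 9*B + 9*a)
b(V(-5), 10) - 12186 = (2 + 9*10 + 9*15) - 12186 = (2 + 90 + 135) - 12186 = 227 - 12186 = -11959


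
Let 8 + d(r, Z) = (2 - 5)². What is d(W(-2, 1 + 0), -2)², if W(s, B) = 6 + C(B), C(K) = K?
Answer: 1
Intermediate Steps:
W(s, B) = 6 + B
d(r, Z) = 1 (d(r, Z) = -8 + (2 - 5)² = -8 + (-3)² = -8 + 9 = 1)
d(W(-2, 1 + 0), -2)² = 1² = 1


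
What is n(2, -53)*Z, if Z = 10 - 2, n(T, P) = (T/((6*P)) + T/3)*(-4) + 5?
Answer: 1000/53 ≈ 18.868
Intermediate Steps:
n(T, P) = 5 - 4*T/3 - 2*T/(3*P) (n(T, P) = (T*(1/(6*P)) + T*(⅓))*(-4) + 5 = (T/(6*P) + T/3)*(-4) + 5 = (T/3 + T/(6*P))*(-4) + 5 = (-4*T/3 - 2*T/(3*P)) + 5 = 5 - 4*T/3 - 2*T/(3*P))
Z = 8
n(2, -53)*Z = (5 - 4/3*2 - ⅔*2/(-53))*8 = (5 - 8/3 - ⅔*2*(-1/53))*8 = (5 - 8/3 + 4/159)*8 = (125/53)*8 = 1000/53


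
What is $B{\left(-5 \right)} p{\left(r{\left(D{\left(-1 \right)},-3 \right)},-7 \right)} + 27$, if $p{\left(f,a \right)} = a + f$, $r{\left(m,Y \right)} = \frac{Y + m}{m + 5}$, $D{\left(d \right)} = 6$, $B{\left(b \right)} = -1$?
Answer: $\frac{371}{11} \approx 33.727$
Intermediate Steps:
$r{\left(m,Y \right)} = \frac{Y + m}{5 + m}$
$B{\left(-5 \right)} p{\left(r{\left(D{\left(-1 \right)},-3 \right)},-7 \right)} + 27 = - (-7 + \frac{-3 + 6}{5 + 6}) + 27 = - (-7 + \frac{1}{11} \cdot 3) + 27 = - (-7 + \frac{3}{11}) + 27 = \left(-1\right) \left(- \frac{74}{11}\right) + 27 = \frac{74}{11} + 27 = \frac{371}{11}$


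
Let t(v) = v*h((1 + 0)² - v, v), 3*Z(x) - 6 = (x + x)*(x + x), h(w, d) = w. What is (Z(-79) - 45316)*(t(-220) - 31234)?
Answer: 2954012404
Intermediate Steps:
Z(x) = 2 + 4*x²/3 (Z(x) = 2 + ((x + x)*(x + x))/3 = 2 + ((2*x)*(2*x))/3 = 2 + (4*x²)/3 = 2 + 4*x²/3)
t(v) = v*(1 - v) (t(v) = v*((1 + 0)² - v) = v*(1² - v) = v*(1 - v))
(Z(-79) - 45316)*(t(-220) - 31234) = ((2 + (4/3)*(-79)²) - 45316)*(-220*(1 - 1*(-220)) - 31234) = ((2 + (4/3)*6241) - 45316)*(-220*(1 + 220) - 31234) = ((2 + 24964/3) - 45316)*(-220*221 - 31234) = (24970/3 - 45316)*(-48620 - 31234) = -110978/3*(-79854) = 2954012404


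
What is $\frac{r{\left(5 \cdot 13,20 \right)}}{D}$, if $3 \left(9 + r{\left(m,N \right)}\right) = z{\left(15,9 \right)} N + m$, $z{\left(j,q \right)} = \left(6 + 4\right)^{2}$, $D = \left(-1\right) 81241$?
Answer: $- \frac{2038}{243723} \approx -0.008362$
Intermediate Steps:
$D = -81241$
$z{\left(j,q \right)} = 100$ ($z{\left(j,q \right)} = 10^{2} = 100$)
$r{\left(m,N \right)} = -9 + \frac{m}{3} + \frac{100 N}{3}$ ($r{\left(m,N \right)} = -9 + \frac{100 N + m}{3} = -9 + \frac{m + 100 N}{3} = -9 + \left(\frac{m}{3} + \frac{100 N}{3}\right) = -9 + \frac{m}{3} + \frac{100 N}{3}$)
$\frac{r{\left(5 \cdot 13,20 \right)}}{D} = \frac{-9 + \frac{5 \cdot 13}{3} + \frac{100}{3} \cdot 20}{-81241} = \left(-9 + \frac{1}{3} \cdot 65 + \frac{2000}{3}\right) \left(- \frac{1}{81241}\right) = \left(-9 + \frac{65}{3} + \frac{2000}{3}\right) \left(- \frac{1}{81241}\right) = \frac{2038}{3} \left(- \frac{1}{81241}\right) = - \frac{2038}{243723}$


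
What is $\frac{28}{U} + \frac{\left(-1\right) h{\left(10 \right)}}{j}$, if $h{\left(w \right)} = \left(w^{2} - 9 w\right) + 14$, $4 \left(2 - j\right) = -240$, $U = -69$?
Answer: $- \frac{1696}{2139} \approx -0.79289$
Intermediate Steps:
$j = 62$ ($j = 2 - -60 = 2 + 60 = 62$)
$h{\left(w \right)} = 14 + w^{2} - 9 w$
$\frac{28}{U} + \frac{\left(-1\right) h{\left(10 \right)}}{j} = \frac{28}{-69} + \frac{\left(-1\right) \left(14 + 10^{2} - 90\right)}{62} = 28 \left(- \frac{1}{69}\right) + - (14 + 100 - 90) \frac{1}{62} = - \frac{28}{69} + \left(-1\right) 24 \cdot \frac{1}{62} = - \frac{28}{69} - \frac{12}{31} = - \frac{1696}{2139}$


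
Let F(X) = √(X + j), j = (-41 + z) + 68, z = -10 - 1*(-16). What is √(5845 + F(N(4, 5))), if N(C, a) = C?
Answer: √(5845 + √37) ≈ 76.492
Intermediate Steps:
z = 6 (z = -10 + 16 = 6)
j = 33 (j = (-41 + 6) + 68 = -35 + 68 = 33)
F(X) = √(33 + X) (F(X) = √(X + 33) = √(33 + X))
√(5845 + F(N(4, 5))) = √(5845 + √(33 + 4)) = √(5845 + √37)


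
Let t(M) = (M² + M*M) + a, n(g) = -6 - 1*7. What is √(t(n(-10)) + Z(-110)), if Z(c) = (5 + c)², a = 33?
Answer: 2*√2849 ≈ 106.75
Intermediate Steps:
n(g) = -13 (n(g) = -6 - 7 = -13)
t(M) = 33 + 2*M² (t(M) = (M² + M*M) + 33 = (M² + M²) + 33 = 2*M² + 33 = 33 + 2*M²)
√(t(n(-10)) + Z(-110)) = √((33 + 2*(-13)²) + (5 - 110)²) = √((33 + 2*169) + (-105)²) = √((33 + 338) + 11025) = √(371 + 11025) = √11396 = 2*√2849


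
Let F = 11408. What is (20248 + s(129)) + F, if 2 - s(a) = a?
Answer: 31529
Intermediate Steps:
s(a) = 2 - a
(20248 + s(129)) + F = (20248 + (2 - 1*129)) + 11408 = (20248 + (2 - 129)) + 11408 = (20248 - 127) + 11408 = 20121 + 11408 = 31529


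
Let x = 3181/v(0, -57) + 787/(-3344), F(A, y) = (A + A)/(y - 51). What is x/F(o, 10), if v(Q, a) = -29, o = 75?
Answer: 437063567/14546400 ≈ 30.046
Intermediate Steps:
F(A, y) = 2*A/(-51 + y) (F(A, y) = (2*A)/(-51 + y) = 2*A/(-51 + y))
x = -10660087/96976 (x = 3181/(-29) + 787/(-3344) = 3181*(-1/29) + 787*(-1/3344) = -3181/29 - 787/3344 = -10660087/96976 ≈ -109.93)
x/F(o, 10) = -10660087/(96976*(2*75/(-51 + 10))) = -10660087/(96976*(2*75/(-41))) = -10660087/(96976*(2*75*(-1/41))) = -10660087/(96976*(-150/41)) = -10660087/96976*(-41/150) = 437063567/14546400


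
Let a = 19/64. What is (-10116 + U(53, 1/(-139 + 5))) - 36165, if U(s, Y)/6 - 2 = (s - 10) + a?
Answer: -1472295/32 ≈ -46009.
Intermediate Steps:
a = 19/64 (a = 19*(1/64) = 19/64 ≈ 0.29688)
U(s, Y) = -1479/32 + 6*s (U(s, Y) = 12 + 6*((s - 10) + 19/64) = 12 + 6*((-10 + s) + 19/64) = 12 + 6*(-621/64 + s) = 12 + (-1863/32 + 6*s) = -1479/32 + 6*s)
(-10116 + U(53, 1/(-139 + 5))) - 36165 = (-10116 + (-1479/32 + 6*53)) - 36165 = (-10116 + (-1479/32 + 318)) - 36165 = (-10116 + 8697/32) - 36165 = -315015/32 - 36165 = -1472295/32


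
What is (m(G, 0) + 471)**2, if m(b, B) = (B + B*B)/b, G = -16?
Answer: 221841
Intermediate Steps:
m(b, B) = (B + B**2)/b
(m(G, 0) + 471)**2 = (0*(1 + 0)/(-16) + 471)**2 = (0*(-1/16)*1 + 471)**2 = (0 + 471)**2 = 471**2 = 221841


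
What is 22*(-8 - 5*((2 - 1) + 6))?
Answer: -946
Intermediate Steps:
22*(-8 - 5*((2 - 1) + 6)) = 22*(-8 - 5*(1 + 6)) = 22*(-8 - 5*7) = 22*(-8 - 35) = 22*(-43) = -946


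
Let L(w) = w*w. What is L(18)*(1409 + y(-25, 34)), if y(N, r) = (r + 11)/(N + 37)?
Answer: 457731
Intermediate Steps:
L(w) = w²
y(N, r) = (11 + r)/(37 + N)
L(18)*(1409 + y(-25, 34)) = 18²*(1409 + (11 + 34)/(37 - 25)) = 324*(1409 + 45/12) = 324*(1409 + (1/12)*45) = 324*(1409 + 15/4) = 324*(5651/4) = 457731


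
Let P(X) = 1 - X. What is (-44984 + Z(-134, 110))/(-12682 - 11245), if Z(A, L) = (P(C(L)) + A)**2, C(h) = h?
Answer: -14065/23927 ≈ -0.58783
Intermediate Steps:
Z(A, L) = (1 + A - L)**2 (Z(A, L) = ((1 - L) + A)**2 = (1 + A - L)**2)
(-44984 + Z(-134, 110))/(-12682 - 11245) = (-44984 + (1 - 134 - 1*110)**2)/(-12682 - 11245) = (-44984 + (1 - 134 - 110)**2)/(-23927) = (-44984 + (-243)**2)*(-1/23927) = (-44984 + 59049)*(-1/23927) = 14065*(-1/23927) = -14065/23927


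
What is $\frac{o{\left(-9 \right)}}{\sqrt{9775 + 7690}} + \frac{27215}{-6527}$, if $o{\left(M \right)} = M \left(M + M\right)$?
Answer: $- \frac{27215}{6527} + \frac{162 \sqrt{17465}}{17465} \approx -2.9438$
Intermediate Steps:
$o{\left(M \right)} = 2 M^{2}$ ($o{\left(M \right)} = M 2 M = 2 M^{2}$)
$\frac{o{\left(-9 \right)}}{\sqrt{9775 + 7690}} + \frac{27215}{-6527} = \frac{2 \left(-9\right)^{2}}{\sqrt{9775 + 7690}} + \frac{27215}{-6527} = \frac{2 \cdot 81}{\sqrt{17465}} + 27215 \left(- \frac{1}{6527}\right) = 162 \frac{\sqrt{17465}}{17465} - \frac{27215}{6527} = \frac{162 \sqrt{17465}}{17465} - \frac{27215}{6527} = - \frac{27215}{6527} + \frac{162 \sqrt{17465}}{17465}$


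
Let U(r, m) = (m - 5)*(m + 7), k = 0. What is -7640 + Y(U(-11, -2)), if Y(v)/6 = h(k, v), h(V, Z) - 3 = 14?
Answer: -7538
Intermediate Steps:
h(V, Z) = 17 (h(V, Z) = 3 + 14 = 17)
U(r, m) = (-5 + m)*(7 + m)
Y(v) = 102 (Y(v) = 6*17 = 102)
-7640 + Y(U(-11, -2)) = -7640 + 102 = -7538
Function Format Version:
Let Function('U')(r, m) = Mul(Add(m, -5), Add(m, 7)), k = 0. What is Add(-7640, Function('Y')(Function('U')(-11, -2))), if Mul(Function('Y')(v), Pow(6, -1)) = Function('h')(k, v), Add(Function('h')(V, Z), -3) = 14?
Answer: -7538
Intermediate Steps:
Function('h')(V, Z) = 17 (Function('h')(V, Z) = Add(3, 14) = 17)
Function('U')(r, m) = Mul(Add(-5, m), Add(7, m))
Function('Y')(v) = 102 (Function('Y')(v) = Mul(6, 17) = 102)
Add(-7640, Function('Y')(Function('U')(-11, -2))) = Add(-7640, 102) = -7538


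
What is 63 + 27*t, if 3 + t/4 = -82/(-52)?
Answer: -1179/13 ≈ -90.692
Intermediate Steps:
t = -74/13 (t = -12 + 4*(-82/(-52)) = -12 + 4*(-82*(-1/52)) = -12 + 4*(41/26) = -12 + 82/13 = -74/13 ≈ -5.6923)
63 + 27*t = 63 + 27*(-74/13) = 63 - 1998/13 = -1179/13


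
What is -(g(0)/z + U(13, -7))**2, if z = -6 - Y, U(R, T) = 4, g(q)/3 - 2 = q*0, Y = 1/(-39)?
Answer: -487204/54289 ≈ -8.9743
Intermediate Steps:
Y = -1/39 ≈ -0.025641
g(q) = 6 (g(q) = 6 + 3*(q*0) = 6 + 3*0 = 6 + 0 = 6)
z = -233/39 (z = -6 - 1*(-1/39) = -6 + 1/39 = -233/39 ≈ -5.9744)
-(g(0)/z + U(13, -7))**2 = -(6/(-233/39) + 4)**2 = -(6*(-39/233) + 4)**2 = -(-234/233 + 4)**2 = -(698/233)**2 = -1*487204/54289 = -487204/54289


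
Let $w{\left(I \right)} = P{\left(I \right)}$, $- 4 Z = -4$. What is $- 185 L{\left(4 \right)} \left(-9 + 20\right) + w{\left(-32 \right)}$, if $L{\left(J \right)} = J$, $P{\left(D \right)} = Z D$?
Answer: $-8172$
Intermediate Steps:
$Z = 1$ ($Z = \left(- \frac{1}{4}\right) \left(-4\right) = 1$)
$P{\left(D \right)} = D$ ($P{\left(D \right)} = 1 D = D$)
$w{\left(I \right)} = I$
$- 185 L{\left(4 \right)} \left(-9 + 20\right) + w{\left(-32 \right)} = - 185 \cdot 4 \left(-9 + 20\right) - 32 = - 185 \cdot 4 \cdot 11 - 32 = \left(-185\right) 44 - 32 = -8140 - 32 = -8172$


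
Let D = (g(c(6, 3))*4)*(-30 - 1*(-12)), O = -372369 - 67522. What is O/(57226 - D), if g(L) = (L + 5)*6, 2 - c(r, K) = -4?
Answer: -439891/61978 ≈ -7.0975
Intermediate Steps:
c(r, K) = 6 (c(r, K) = 2 - 1*(-4) = 2 + 4 = 6)
g(L) = 30 + 6*L (g(L) = (5 + L)*6 = 30 + 6*L)
O = -439891
D = -4752 (D = ((30 + 6*6)*4)*(-30 - 1*(-12)) = ((30 + 36)*4)*(-30 + 12) = (66*4)*(-18) = 264*(-18) = -4752)
O/(57226 - D) = -439891/(57226 - 1*(-4752)) = -439891/(57226 + 4752) = -439891/61978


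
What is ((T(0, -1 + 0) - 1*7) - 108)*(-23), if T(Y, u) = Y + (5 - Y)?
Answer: 2530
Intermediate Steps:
T(Y, u) = 5
((T(0, -1 + 0) - 1*7) - 108)*(-23) = ((5 - 1*7) - 108)*(-23) = ((5 - 7) - 108)*(-23) = (-2 - 108)*(-23) = -110*(-23) = 2530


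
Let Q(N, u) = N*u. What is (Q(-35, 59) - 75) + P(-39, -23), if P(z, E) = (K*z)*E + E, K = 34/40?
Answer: -28011/20 ≈ -1400.6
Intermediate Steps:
K = 17/20 (K = 34*(1/40) = 17/20 ≈ 0.85000)
P(z, E) = E + 17*E*z/20 (P(z, E) = (17*z/20)*E + E = 17*E*z/20 + E = E + 17*E*z/20)
(Q(-35, 59) - 75) + P(-39, -23) = (-35*59 - 75) + (1/20)*(-23)*(20 + 17*(-39)) = (-2065 - 75) + (1/20)*(-23)*(20 - 663) = -2140 + (1/20)*(-23)*(-643) = -2140 + 14789/20 = -28011/20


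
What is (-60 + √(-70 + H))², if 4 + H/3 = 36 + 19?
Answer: (60 - √83)² ≈ 2589.7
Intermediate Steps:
H = 153 (H = -12 + 3*(36 + 19) = -12 + 3*55 = -12 + 165 = 153)
(-60 + √(-70 + H))² = (-60 + √(-70 + 153))² = (-60 + √83)²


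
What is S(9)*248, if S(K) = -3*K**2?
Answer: -60264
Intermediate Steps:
S(9)*248 = -3*9**2*248 = -3*81*248 = -243*248 = -60264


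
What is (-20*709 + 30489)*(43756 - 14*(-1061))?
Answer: 955870490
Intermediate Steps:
(-20*709 + 30489)*(43756 - 14*(-1061)) = (-14180 + 30489)*(43756 + 14854) = 16309*58610 = 955870490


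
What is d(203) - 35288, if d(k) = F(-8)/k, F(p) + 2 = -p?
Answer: -7163458/203 ≈ -35288.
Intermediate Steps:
F(p) = -2 - p
d(k) = 6/k (d(k) = (-2 - 1*(-8))/k = (-2 + 8)/k = 6/k)
d(203) - 35288 = 6/203 - 35288 = -7163458/203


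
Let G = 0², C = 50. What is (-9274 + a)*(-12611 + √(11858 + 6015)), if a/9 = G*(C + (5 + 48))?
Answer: 116954414 - 9274*√17873 ≈ 1.1571e+8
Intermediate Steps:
G = 0
a = 0 (a = 9*(0*(50 + (5 + 48))) = 9*(0*(50 + 53)) = 9*(0*103) = 9*0 = 0)
(-9274 + a)*(-12611 + √(11858 + 6015)) = (-9274 + 0)*(-12611 + √(11858 + 6015)) = -9274*(-12611 + √17873) = 116954414 - 9274*√17873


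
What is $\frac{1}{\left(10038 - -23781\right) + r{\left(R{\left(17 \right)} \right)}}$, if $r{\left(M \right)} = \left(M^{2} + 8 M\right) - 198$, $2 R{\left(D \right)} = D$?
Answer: $\frac{4}{135045} \approx 2.962 \cdot 10^{-5}$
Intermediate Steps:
$R{\left(D \right)} = \frac{D}{2}$
$r{\left(M \right)} = -198 + M^{2} + 8 M$
$\frac{1}{\left(10038 - -23781\right) + r{\left(R{\left(17 \right)} \right)}} = \frac{1}{\left(10038 - -23781\right) + \left(-198 + \left(\frac{1}{2} \cdot 17\right)^{2} + 8 \cdot \frac{1}{2} \cdot 17\right)} = \frac{1}{\left(10038 + 23781\right) + \left(-198 + \left(\frac{17}{2}\right)^{2} + 8 \cdot \frac{17}{2}\right)} = \frac{1}{33819 + \left(-198 + \frac{289}{4} + 68\right)} = \frac{1}{33819 - \frac{231}{4}} = \frac{1}{\frac{135045}{4}} = \frac{4}{135045}$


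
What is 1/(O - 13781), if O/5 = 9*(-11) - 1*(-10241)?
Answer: 1/36929 ≈ 2.7079e-5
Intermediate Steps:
O = 50710 (O = 5*(9*(-11) - 1*(-10241)) = 5*(-99 + 10241) = 5*10142 = 50710)
1/(O - 13781) = 1/(50710 - 13781) = 1/36929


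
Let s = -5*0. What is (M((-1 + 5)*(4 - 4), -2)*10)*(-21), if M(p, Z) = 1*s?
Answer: 0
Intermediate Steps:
s = 0
M(p, Z) = 0 (M(p, Z) = 1*0 = 0)
(M((-1 + 5)*(4 - 4), -2)*10)*(-21) = (0*10)*(-21) = 0*(-21) = 0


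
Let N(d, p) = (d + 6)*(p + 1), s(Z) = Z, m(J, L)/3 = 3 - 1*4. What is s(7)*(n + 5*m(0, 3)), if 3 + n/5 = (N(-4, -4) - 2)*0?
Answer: -210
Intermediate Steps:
m(J, L) = -3 (m(J, L) = 3*(3 - 1*4) = 3*(3 - 4) = 3*(-1) = -3)
N(d, p) = (1 + p)*(6 + d) (N(d, p) = (6 + d)*(1 + p) = (1 + p)*(6 + d))
n = -15 (n = -15 + 5*(((6 - 4 + 6*(-4) - 4*(-4)) - 2)*0) = -15 + 5*(((6 - 4 - 24 + 16) - 2)*0) = -15 + 5*((-6 - 2)*0) = -15 + 5*(-8*0) = -15 + 5*0 = -15 + 0 = -15)
s(7)*(n + 5*m(0, 3)) = 7*(-15 + 5*(-3)) = 7*(-15 - 15) = 7*(-30) = -210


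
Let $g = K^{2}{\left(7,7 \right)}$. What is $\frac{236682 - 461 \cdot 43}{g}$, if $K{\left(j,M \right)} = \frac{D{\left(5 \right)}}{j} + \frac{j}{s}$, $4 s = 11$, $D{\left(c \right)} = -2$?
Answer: $\frac{1285757011}{30276} \approx 42468.0$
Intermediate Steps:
$s = \frac{11}{4}$ ($s = \frac{1}{4} \cdot 11 = \frac{11}{4} \approx 2.75$)
$K{\left(j,M \right)} = - \frac{2}{j} + \frac{4 j}{11}$ ($K{\left(j,M \right)} = - \frac{2}{j} + \frac{j}{\frac{11}{4}} = - \frac{2}{j} + j \frac{4}{11} = - \frac{2}{j} + \frac{4 j}{11}$)
$g = \frac{30276}{5929}$ ($g = \left(- \frac{2}{7} + \frac{4}{11} \cdot 7\right)^{2} = \left(\left(-2\right) \frac{1}{7} + \frac{28}{11}\right)^{2} = \left(- \frac{2}{7} + \frac{28}{11}\right)^{2} = \left(\frac{174}{77}\right)^{2} = \frac{30276}{5929} \approx 5.1064$)
$\frac{236682 - 461 \cdot 43}{g} = \frac{236682 - 461 \cdot 43}{\frac{30276}{5929}} = \left(236682 - 19823\right) \frac{5929}{30276} = 216859 \cdot \frac{5929}{30276} = \frac{1285757011}{30276}$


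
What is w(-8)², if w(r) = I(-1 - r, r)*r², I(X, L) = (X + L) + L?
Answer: 331776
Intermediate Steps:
I(X, L) = X + 2*L (I(X, L) = (L + X) + L = X + 2*L)
w(r) = r²*(-1 + r) (w(r) = ((-1 - r) + 2*r)*r² = (-1 + r)*r² = r²*(-1 + r))
w(-8)² = ((-8)²*(-1 - 8))² = (64*(-9))² = (-576)² = 331776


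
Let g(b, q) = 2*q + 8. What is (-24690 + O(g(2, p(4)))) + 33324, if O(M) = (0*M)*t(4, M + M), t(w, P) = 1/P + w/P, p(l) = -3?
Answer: 8634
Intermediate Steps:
g(b, q) = 8 + 2*q
t(w, P) = 1/P + w/P
O(M) = 0 (O(M) = (0*M)*((1 + 4)/(M + M)) = 0*(5/(2*M)) = 0)
(-24690 + O(g(2, p(4)))) + 33324 = (-24690 + 0) + 33324 = -24690 + 33324 = 8634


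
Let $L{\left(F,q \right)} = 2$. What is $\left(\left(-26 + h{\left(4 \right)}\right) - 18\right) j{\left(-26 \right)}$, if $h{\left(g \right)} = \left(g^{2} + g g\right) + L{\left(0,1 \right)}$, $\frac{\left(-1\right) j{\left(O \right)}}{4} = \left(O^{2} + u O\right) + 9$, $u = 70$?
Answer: $-45400$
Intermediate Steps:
$j{\left(O \right)} = -36 - 280 O - 4 O^{2}$ ($j{\left(O \right)} = - 4 \left(\left(O^{2} + 70 O\right) + 9\right) = - 4 \left(9 + O^{2} + 70 O\right) = -36 - 280 O - 4 O^{2}$)
$h{\left(g \right)} = 2 + 2 g^{2}$ ($h{\left(g \right)} = \left(g^{2} + g g\right) + 2 = \left(g^{2} + g^{2}\right) + 2 = 2 g^{2} + 2 = 2 + 2 g^{2}$)
$\left(\left(-26 + h{\left(4 \right)}\right) - 18\right) j{\left(-26 \right)} = \left(\left(-26 + \left(2 + 2 \cdot 4^{2}\right)\right) - 18\right) \left(-36 - -7280 - 4 \left(-26\right)^{2}\right) = \left(\left(-26 + \left(2 + 2 \cdot 16\right)\right) - 18\right) \left(-36 + 7280 - 2704\right) = \left(\left(-26 + \left(2 + 32\right)\right) - 18\right) \left(-36 + 7280 - 2704\right) = \left(\left(-26 + 34\right) - 18\right) 4540 = \left(8 - 18\right) 4540 = \left(-10\right) 4540 = -45400$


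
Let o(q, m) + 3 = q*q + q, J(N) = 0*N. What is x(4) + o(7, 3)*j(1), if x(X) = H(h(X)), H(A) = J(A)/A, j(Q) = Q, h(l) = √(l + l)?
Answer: 53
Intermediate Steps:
J(N) = 0
h(l) = √2*√l (h(l) = √(2*l) = √2*√l)
o(q, m) = -3 + q + q² (o(q, m) = -3 + (q*q + q) = -3 + (q² + q) = -3 + (q + q²) = -3 + q + q²)
H(A) = 0 (H(A) = 0/A = 0)
x(X) = 0
x(4) + o(7, 3)*j(1) = 0 + (-3 + 7 + 7²)*1 = 0 + (-3 + 7 + 49)*1 = 0 + 53*1 = 0 + 53 = 53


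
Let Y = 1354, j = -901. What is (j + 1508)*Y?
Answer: 821878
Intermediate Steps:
(j + 1508)*Y = (-901 + 1508)*1354 = 607*1354 = 821878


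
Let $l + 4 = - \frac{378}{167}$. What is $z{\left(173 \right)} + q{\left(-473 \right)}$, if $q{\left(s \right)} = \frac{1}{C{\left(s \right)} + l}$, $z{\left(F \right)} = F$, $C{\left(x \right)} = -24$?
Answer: $\frac{874175}{5054} \approx 172.97$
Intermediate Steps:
$l = - \frac{1046}{167}$ ($l = -4 - \frac{378}{167} = - \frac{1046}{167} \approx -6.2635$)
$q{\left(s \right)} = - \frac{167}{5054}$ ($q{\left(s \right)} = \frac{1}{-24 - \frac{1046}{167}} = \frac{1}{- \frac{5054}{167}} = - \frac{167}{5054}$)
$z{\left(173 \right)} + q{\left(-473 \right)} = 173 - \frac{167}{5054} = \frac{874175}{5054}$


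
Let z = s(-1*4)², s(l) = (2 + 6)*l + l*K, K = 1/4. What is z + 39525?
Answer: 40614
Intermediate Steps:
K = ¼ ≈ 0.25000
s(l) = 33*l/4 (s(l) = (2 + 6)*l + l*(¼) = 8*l + l/4 = 33*l/4)
z = 1089 (z = (33*(-1*4)/4)² = ((33/4)*(-4))² = (-33)² = 1089)
z + 39525 = 1089 + 39525 = 40614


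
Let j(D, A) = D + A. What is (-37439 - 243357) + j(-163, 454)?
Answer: -280505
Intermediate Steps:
j(D, A) = A + D
(-37439 - 243357) + j(-163, 454) = (-37439 - 243357) + (454 - 163) = -280796 + 291 = -280505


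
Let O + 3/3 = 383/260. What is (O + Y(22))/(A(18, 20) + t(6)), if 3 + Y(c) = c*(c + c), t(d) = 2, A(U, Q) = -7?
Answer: -251023/1300 ≈ -193.09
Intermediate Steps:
O = 123/260 (O = -1 + 383/260 = 123/260 ≈ 0.47308)
Y(c) = -3 + 2*c² (Y(c) = -3 + c*(c + c) = -3 + c*(2*c) = -3 + 2*c²)
(O + Y(22))/(A(18, 20) + t(6)) = (123/260 + (-3 + 2*22²))/(-7 + 2) = (123/260 + (-3 + 2*484))/(-5) = (123/260 + (-3 + 968))*(-⅕) = (123/260 + 965)*(-⅕) = (251023/260)*(-⅕) = -251023/1300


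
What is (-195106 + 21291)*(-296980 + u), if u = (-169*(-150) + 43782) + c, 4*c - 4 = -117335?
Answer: 178807488245/4 ≈ 4.4702e+10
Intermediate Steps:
c = -117331/4 (c = 1 + (¼)*(-117335) = 1 - 117335/4 = -117331/4 ≈ -29333.)
u = 159197/4 (u = (-169*(-150) + 43782) - 117331/4 = (25350 + 43782) - 117331/4 = 69132 - 117331/4 = 159197/4 ≈ 39799.)
(-195106 + 21291)*(-296980 + u) = (-195106 + 21291)*(-296980 + 159197/4) = -173815*(-1028723/4) = 178807488245/4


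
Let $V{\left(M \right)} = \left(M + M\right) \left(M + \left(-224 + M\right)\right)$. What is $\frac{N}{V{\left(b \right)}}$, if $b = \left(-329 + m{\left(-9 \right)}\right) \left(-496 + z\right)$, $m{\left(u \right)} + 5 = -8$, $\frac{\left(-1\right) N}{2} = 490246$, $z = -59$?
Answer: $- \frac{245123}{36006577380} \approx -6.8077 \cdot 10^{-6}$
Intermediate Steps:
$N = -980492$ ($N = \left(-2\right) 490246 = -980492$)
$m{\left(u \right)} = -13$ ($m{\left(u \right)} = -5 - 8 = -13$)
$b = 189810$ ($b = \left(-329 - 13\right) \left(-496 - 59\right) = \left(-342\right) \left(-555\right) = 189810$)
$V{\left(M \right)} = 2 M \left(-224 + 2 M\right)$
$\frac{N}{V{\left(b \right)}} = - \frac{980492}{4 \cdot 189810 \left(-112 + 189810\right)} = - \frac{980492}{4 \cdot 189810 \cdot 189698} = - \frac{980492}{144026309520} = \left(-980492\right) \frac{1}{144026309520} = - \frac{245123}{36006577380}$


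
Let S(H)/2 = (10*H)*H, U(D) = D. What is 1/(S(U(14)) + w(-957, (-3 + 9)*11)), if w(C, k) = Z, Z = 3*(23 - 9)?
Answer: 1/3962 ≈ 0.00025240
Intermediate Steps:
Z = 42 (Z = 3*14 = 42)
w(C, k) = 42
S(H) = 20*H**2 (S(H) = 2*((10*H)*H) = 2*(10*H**2) = 20*H**2)
1/(S(U(14)) + w(-957, (-3 + 9)*11)) = 1/(20*14**2 + 42) = 1/(20*196 + 42) = 1/(3920 + 42) = 1/3962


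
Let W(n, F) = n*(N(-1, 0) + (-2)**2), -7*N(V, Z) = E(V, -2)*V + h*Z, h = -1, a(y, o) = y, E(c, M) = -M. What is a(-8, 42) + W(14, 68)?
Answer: 52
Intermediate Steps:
N(V, Z) = -2*V/7 + Z/7 (N(V, Z) = -((-1*(-2))*V - Z)/7 = -(2*V - Z)/7 = -(-Z + 2*V)/7 = -2*V/7 + Z/7)
W(n, F) = 30*n/7 (W(n, F) = n*((-2/7*(-1) + (1/7)*0) + (-2)**2) = n*((2/7 + 0) + 4) = n*(2/7 + 4) = n*(30/7) = 30*n/7)
a(-8, 42) + W(14, 68) = -8 + (30/7)*14 = -8 + 60 = 52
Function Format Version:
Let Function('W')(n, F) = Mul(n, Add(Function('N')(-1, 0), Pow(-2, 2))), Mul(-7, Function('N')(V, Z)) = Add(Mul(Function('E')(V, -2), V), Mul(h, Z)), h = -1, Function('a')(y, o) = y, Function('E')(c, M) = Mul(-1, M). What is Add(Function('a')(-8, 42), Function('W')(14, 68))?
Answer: 52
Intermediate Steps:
Function('N')(V, Z) = Add(Mul(Rational(-2, 7), V), Mul(Rational(1, 7), Z)) (Function('N')(V, Z) = Mul(Rational(-1, 7), Add(Mul(Mul(-1, -2), V), Mul(-1, Z))) = Mul(Rational(-1, 7), Add(Mul(2, V), Mul(-1, Z))) = Mul(Rational(-1, 7), Add(Mul(-1, Z), Mul(2, V))) = Add(Mul(Rational(-2, 7), V), Mul(Rational(1, 7), Z)))
Function('W')(n, F) = Mul(Rational(30, 7), n) (Function('W')(n, F) = Mul(n, Add(Add(Mul(Rational(-2, 7), -1), Mul(Rational(1, 7), 0)), Pow(-2, 2))) = Mul(n, Add(Add(Rational(2, 7), 0), 4)) = Mul(n, Add(Rational(2, 7), 4)) = Mul(n, Rational(30, 7)) = Mul(Rational(30, 7), n))
Add(Function('a')(-8, 42), Function('W')(14, 68)) = Add(-8, Mul(Rational(30, 7), 14)) = Add(-8, 60) = 52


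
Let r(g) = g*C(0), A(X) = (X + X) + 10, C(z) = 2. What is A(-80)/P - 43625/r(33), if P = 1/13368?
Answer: -132386825/66 ≈ -2.0059e+6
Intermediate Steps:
P = 1/13368 ≈ 7.4805e-5
A(X) = 10 + 2*X (A(X) = 2*X + 10 = 10 + 2*X)
r(g) = 2*g (r(g) = g*2 = 2*g)
A(-80)/P - 43625/r(33) = (10 + 2*(-80))/(1/13368) - 43625/(2*33) = (10 - 160)*13368 - 43625/66 = -150*13368 - 43625*1/66 = -2005200 - 43625/66 = -132386825/66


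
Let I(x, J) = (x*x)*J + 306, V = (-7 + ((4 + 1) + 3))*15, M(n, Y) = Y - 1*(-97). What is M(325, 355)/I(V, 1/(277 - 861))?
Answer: 263968/178479 ≈ 1.4790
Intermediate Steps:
M(n, Y) = 97 + Y (M(n, Y) = Y + 97 = 97 + Y)
V = 15 (V = (-7 + (5 + 3))*15 = (-7 + 8)*15 = 1*15 = 15)
I(x, J) = 306 + J*x**2 (I(x, J) = x**2*J + 306 = J*x**2 + 306 = 306 + J*x**2)
M(325, 355)/I(V, 1/(277 - 861)) = (97 + 355)/(306 + 15**2/(277 - 861)) = 452/(306 + 225/(-584)) = 452/(306 - 1/584*225) = 452/(306 - 225/584) = 452/(178479/584) = 452*(584/178479) = 263968/178479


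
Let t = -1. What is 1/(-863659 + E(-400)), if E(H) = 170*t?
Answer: -1/863829 ≈ -1.1576e-6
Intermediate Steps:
E(H) = -170 (E(H) = 170*(-1) = -170)
1/(-863659 + E(-400)) = 1/(-863659 - 170) = 1/(-863829) = -1/863829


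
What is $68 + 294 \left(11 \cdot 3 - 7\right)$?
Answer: $7712$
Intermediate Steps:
$68 + 294 \left(11 \cdot 3 - 7\right) = 68 + 294 \left(33 - 7\right) = 68 + 294 \cdot 26 = 68 + 7644 = 7712$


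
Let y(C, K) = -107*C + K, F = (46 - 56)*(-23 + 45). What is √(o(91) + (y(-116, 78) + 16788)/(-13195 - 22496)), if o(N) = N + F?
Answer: I*√165371286147/35691 ≈ 11.394*I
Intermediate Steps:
F = -220 (F = -10*22 = -220)
y(C, K) = K - 107*C
o(N) = -220 + N (o(N) = N - 220 = -220 + N)
√(o(91) + (y(-116, 78) + 16788)/(-13195 - 22496)) = √((-220 + 91) + ((78 - 107*(-116)) + 16788)/(-13195 - 22496)) = √(-129 + ((78 + 12412) + 16788)/(-35691)) = √(-129 + (12490 + 16788)*(-1/35691)) = √(-129 + 29278*(-1/35691)) = √(-129 - 29278/35691) = √(-4633417/35691) = I*√165371286147/35691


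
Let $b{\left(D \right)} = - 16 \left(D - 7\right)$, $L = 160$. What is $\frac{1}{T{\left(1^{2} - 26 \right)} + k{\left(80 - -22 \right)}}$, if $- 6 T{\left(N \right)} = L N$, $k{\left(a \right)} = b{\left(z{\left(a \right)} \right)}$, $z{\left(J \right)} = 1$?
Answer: $\frac{3}{2288} \approx 0.0013112$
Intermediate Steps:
$b{\left(D \right)} = 112 - 16 D$ ($b{\left(D \right)} = - 16 \left(-7 + D\right) = 112 - 16 D$)
$k{\left(a \right)} = 96$ ($k{\left(a \right)} = 112 - 16 = 96$)
$T{\left(N \right)} = - \frac{80 N}{3}$ ($T{\left(N \right)} = - \frac{160 N}{6} = - \frac{80 N}{3}$)
$\frac{1}{T{\left(1^{2} - 26 \right)} + k{\left(80 - -22 \right)}} = \frac{1}{- \frac{80 \left(1^{2} - 26\right)}{3} + 96} = \frac{1}{- \frac{80 \left(1 - 26\right)}{3} + 96} = \frac{1}{\left(- \frac{80}{3}\right) \left(-25\right) + 96} = \frac{1}{\frac{2000}{3} + 96} = \frac{1}{\frac{2288}{3}} = \frac{3}{2288}$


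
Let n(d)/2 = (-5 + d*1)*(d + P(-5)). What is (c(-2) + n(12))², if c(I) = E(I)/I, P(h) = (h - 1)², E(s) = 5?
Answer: 1792921/4 ≈ 4.4823e+5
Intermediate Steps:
P(h) = (-1 + h)²
n(d) = 2*(-5 + d)*(36 + d) (n(d) = 2*((-5 + d*1)*(d + (-1 - 5)²)) = 2*((-5 + d)*(d + (-6)²)) = 2*((-5 + d)*(d + 36)) = 2*((-5 + d)*(36 + d)) = 2*(-5 + d)*(36 + d))
c(I) = 5/I
(c(-2) + n(12))² = (5/(-2) + (-360 + 2*12² + 62*12))² = (5*(-½) + (-360 + 2*144 + 744))² = (-5/2 + (-360 + 288 + 744))² = (-5/2 + 672)² = (1339/2)² = 1792921/4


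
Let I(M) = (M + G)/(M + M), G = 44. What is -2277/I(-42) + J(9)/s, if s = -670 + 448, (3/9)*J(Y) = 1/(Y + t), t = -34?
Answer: 176922901/1850 ≈ 95634.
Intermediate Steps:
I(M) = (44 + M)/(2*M) (I(M) = (M + 44)/(M + M) = (44 + M)/((2*M)) = (44 + M)*(1/(2*M)) = (44 + M)/(2*M))
J(Y) = 3/(-34 + Y) (J(Y) = 3/(Y - 34) = 3/(-34 + Y))
s = -222
-2277/I(-42) + J(9)/s = -2277*(-84/(44 - 42)) + (3/(-34 + 9))/(-222) = -2277/((½)*(-1/42)*2) + (3/(-25))*(-1/222) = -2277/(-1/42) + (3*(-1/25))*(-1/222) = -2277*(-42) - 3/25*(-1/222) = 95634 + 1/1850 = 176922901/1850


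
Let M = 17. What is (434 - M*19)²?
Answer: 12321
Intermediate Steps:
(434 - M*19)² = (434 - 17*19)² = (434 - 1*323)² = (434 - 323)² = 111² = 12321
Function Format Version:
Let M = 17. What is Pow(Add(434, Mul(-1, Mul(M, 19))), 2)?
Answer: 12321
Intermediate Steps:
Pow(Add(434, Mul(-1, Mul(M, 19))), 2) = Pow(Add(434, Mul(-1, Mul(17, 19))), 2) = Pow(Add(434, Mul(-1, 323)), 2) = Pow(Add(434, -323), 2) = Pow(111, 2) = 12321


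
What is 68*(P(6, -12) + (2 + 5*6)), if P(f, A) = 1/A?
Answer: 6511/3 ≈ 2170.3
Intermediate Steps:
68*(P(6, -12) + (2 + 5*6)) = 68*(1/(-12) + (2 + 5*6)) = 68*(-1/12 + (2 + 30)) = 68*(-1/12 + 32) = 68*(383/12) = 6511/3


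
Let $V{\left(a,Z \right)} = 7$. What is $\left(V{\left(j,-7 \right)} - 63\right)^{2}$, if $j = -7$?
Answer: $3136$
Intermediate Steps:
$\left(V{\left(j,-7 \right)} - 63\right)^{2} = \left(7 - 63\right)^{2} = \left(-56\right)^{2} = 3136$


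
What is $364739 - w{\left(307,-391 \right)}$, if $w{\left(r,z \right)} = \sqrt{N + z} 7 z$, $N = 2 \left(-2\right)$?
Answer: $364739 + 2737 i \sqrt{395} \approx 3.6474 \cdot 10^{5} + 54397.0 i$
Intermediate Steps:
$N = -4$
$w{\left(r,z \right)} = 7 z \sqrt{-4 + z}$ ($w{\left(r,z \right)} = \sqrt{-4 + z} 7 z = 7 \sqrt{-4 + z} z = 7 z \sqrt{-4 + z}$)
$364739 - w{\left(307,-391 \right)} = 364739 - 7 \left(-391\right) \sqrt{-4 - 391} = 364739 - 7 \left(-391\right) \sqrt{-395} = 364739 - 7 \left(-391\right) i \sqrt{395} = 364739 - - 2737 i \sqrt{395} = 364739 + 2737 i \sqrt{395}$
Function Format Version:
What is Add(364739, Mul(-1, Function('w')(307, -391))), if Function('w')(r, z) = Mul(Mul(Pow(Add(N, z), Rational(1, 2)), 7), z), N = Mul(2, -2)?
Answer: Add(364739, Mul(2737, I, Pow(395, Rational(1, 2)))) ≈ Add(3.6474e+5, Mul(54397., I))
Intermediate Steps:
N = -4
Function('w')(r, z) = Mul(7, z, Pow(Add(-4, z), Rational(1, 2))) (Function('w')(r, z) = Mul(Mul(Pow(Add(-4, z), Rational(1, 2)), 7), z) = Mul(Mul(7, Pow(Add(-4, z), Rational(1, 2))), z) = Mul(7, z, Pow(Add(-4, z), Rational(1, 2))))
Add(364739, Mul(-1, Function('w')(307, -391))) = Add(364739, Mul(-1, Mul(7, -391, Pow(Add(-4, -391), Rational(1, 2))))) = Add(364739, Mul(-1, Mul(7, -391, Pow(-395, Rational(1, 2))))) = Add(364739, Mul(-1, Mul(7, -391, Mul(I, Pow(395, Rational(1, 2)))))) = Add(364739, Mul(-1, Mul(-2737, I, Pow(395, Rational(1, 2))))) = Add(364739, Mul(2737, I, Pow(395, Rational(1, 2))))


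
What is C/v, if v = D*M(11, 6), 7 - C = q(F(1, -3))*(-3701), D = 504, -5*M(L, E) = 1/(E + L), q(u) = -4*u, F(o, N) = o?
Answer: 1257745/504 ≈ 2495.5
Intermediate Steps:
M(L, E) = -1/(5*(E + L))
C = -14797 (C = 7 - (-4*1)*(-3701) = 7 - (-4)*(-3701) = 7 - 1*14804 = 7 - 14804 = -14797)
v = -504/85 (v = 504*(-1/(5*6 + 5*11)) = 504*(-1/(30 + 55)) = 504*(-1/85) = -504/85 ≈ -5.9294)
C/v = -14797/(-504/85) = -14797*(-85/504) = 1257745/504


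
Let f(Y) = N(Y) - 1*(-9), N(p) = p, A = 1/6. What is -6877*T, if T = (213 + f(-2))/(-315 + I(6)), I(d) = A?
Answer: 9077640/1889 ≈ 4805.5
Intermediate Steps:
A = ⅙ ≈ 0.16667
I(d) = ⅙
f(Y) = 9 + Y (f(Y) = Y - 1*(-9) = Y + 9 = 9 + Y)
T = -1320/1889 (T = (213 + (9 - 2))/(-315 + ⅙) = (213 + 7)/(-1889/6) = 220*(-6/1889) = -1320/1889 ≈ -0.69878)
-6877*T = -6877*(-1320/1889) = 9077640/1889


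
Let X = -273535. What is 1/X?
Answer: -1/273535 ≈ -3.6558e-6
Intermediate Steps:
1/X = 1/(-273535) = -1/273535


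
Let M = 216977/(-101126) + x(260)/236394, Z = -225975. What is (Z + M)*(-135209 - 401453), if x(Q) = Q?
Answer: 724777409830597840409/5976394911 ≈ 1.2127e+11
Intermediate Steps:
M = -25632884089/11952789822 (M = 216977/(-101126) + 260/236394 = 216977*(-1/101126) + 260*(1/236394) = -216977/101126 + 130/118197 = -25632884089/11952789822 ≈ -2.1445)
(Z + M)*(-135209 - 401453) = (-225975 - 25632884089/11952789822)*(-135209 - 401453) = -2701057312910539/11952789822*(-536662) = 724777409830597840409/5976394911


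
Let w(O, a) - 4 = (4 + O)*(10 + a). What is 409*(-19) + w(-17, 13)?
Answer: -8066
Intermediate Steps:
w(O, a) = 4 + (4 + O)*(10 + a)
409*(-19) + w(-17, 13) = 409*(-19) + (44 + 4*13 + 10*(-17) - 17*13) = -7771 + (44 + 52 - 170 - 221) = -7771 - 295 = -8066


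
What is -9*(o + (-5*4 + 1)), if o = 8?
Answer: 99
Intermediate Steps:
-9*(o + (-5*4 + 1)) = -9*(8 + (-5*4 + 1)) = -9*(8 + (-20 + 1)) = -9*(8 - 19) = -9*(-11) = 99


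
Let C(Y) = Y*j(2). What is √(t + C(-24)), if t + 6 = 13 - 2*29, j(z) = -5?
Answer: √69 ≈ 8.3066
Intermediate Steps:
C(Y) = -5*Y (C(Y) = Y*(-5) = -5*Y)
t = -51 (t = -6 + (13 - 2*29) = -6 + (13 - 58) = -6 - 45 = -51)
√(t + C(-24)) = √(-51 - 5*(-24)) = √(-51 + 120) = √69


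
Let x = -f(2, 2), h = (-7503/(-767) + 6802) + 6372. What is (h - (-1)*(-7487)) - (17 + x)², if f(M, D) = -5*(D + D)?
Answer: 3319409/767 ≈ 4327.8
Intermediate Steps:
f(M, D) = -10*D
h = 10111961/767 (h = (-7503*(-1/767) + 6802) + 6372 = (7503/767 + 6802) + 6372 = 5224637/767 + 6372 = 10111961/767 ≈ 13184.)
x = 20 (x = -(-10)*2 = -1*(-20) = 20)
(h - (-1)*(-7487)) - (17 + x)² = (10111961/767 - (-1)*(-7487)) - (17 + 20)² = (10111961/767 - 1*7487) - 1*37² = (10111961/767 - 7487) - 1*1369 = 4369432/767 - 1369 = 3319409/767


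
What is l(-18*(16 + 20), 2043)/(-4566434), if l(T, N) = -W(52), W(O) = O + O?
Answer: 52/2283217 ≈ 2.2775e-5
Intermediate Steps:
W(O) = 2*O
l(T, N) = -104 (l(T, N) = -2*52 = -1*104 = -104)
l(-18*(16 + 20), 2043)/(-4566434) = -104/(-4566434) = -104*(-1/4566434) = 52/2283217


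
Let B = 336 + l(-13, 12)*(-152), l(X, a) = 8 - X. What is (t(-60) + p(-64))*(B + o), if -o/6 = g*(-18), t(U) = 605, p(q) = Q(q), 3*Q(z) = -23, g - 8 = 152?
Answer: 8615936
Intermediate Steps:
g = 160 (g = 8 + 152 = 160)
Q(z) = -23/3 (Q(z) = (⅓)*(-23) = -23/3)
p(q) = -23/3
B = -2856 (B = 336 + (8 - 1*(-13))*(-152) = 336 + (8 + 13)*(-152) = 336 + 21*(-152) = 336 - 3192 = -2856)
o = 17280 (o = -960*(-18) = -6*(-2880) = 17280)
(t(-60) + p(-64))*(B + o) = (605 - 23/3)*(-2856 + 17280) = (1792/3)*14424 = 8615936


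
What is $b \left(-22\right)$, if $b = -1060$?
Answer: $23320$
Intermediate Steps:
$b \left(-22\right) = \left(-1060\right) \left(-22\right) = 23320$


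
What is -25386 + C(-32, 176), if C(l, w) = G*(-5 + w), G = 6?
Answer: -24360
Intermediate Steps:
C(l, w) = -30 + 6*w (C(l, w) = 6*(-5 + w) = -30 + 6*w)
-25386 + C(-32, 176) = -25386 + (-30 + 6*176) = -25386 + (-30 + 1056) = -25386 + 1026 = -24360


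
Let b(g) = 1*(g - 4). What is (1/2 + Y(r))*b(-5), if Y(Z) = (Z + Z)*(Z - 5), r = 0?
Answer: -9/2 ≈ -4.5000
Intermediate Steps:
b(g) = -4 + g (b(g) = 1*(-4 + g) = -4 + g)
Y(Z) = 2*Z*(-5 + Z) (Y(Z) = (2*Z)*(-5 + Z) = 2*Z*(-5 + Z))
(1/2 + Y(r))*b(-5) = (1/2 + 2*0*(-5 + 0))*(-4 - 5) = (½ + 2*0*(-5))*(-9) = (½ + 0)*(-9) = (½)*(-9) = -9/2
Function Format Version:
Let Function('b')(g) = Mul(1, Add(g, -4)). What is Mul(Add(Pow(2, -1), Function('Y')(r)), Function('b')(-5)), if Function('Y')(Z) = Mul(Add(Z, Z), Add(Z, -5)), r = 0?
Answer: Rational(-9, 2) ≈ -4.5000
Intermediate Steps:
Function('b')(g) = Add(-4, g) (Function('b')(g) = Mul(1, Add(-4, g)) = Add(-4, g))
Function('Y')(Z) = Mul(2, Z, Add(-5, Z)) (Function('Y')(Z) = Mul(Mul(2, Z), Add(-5, Z)) = Mul(2, Z, Add(-5, Z)))
Mul(Add(Pow(2, -1), Function('Y')(r)), Function('b')(-5)) = Mul(Add(Pow(2, -1), Mul(2, 0, Add(-5, 0))), Add(-4, -5)) = Mul(Add(Rational(1, 2), Mul(2, 0, -5)), -9) = Mul(Add(Rational(1, 2), 0), -9) = Mul(Rational(1, 2), -9) = Rational(-9, 2)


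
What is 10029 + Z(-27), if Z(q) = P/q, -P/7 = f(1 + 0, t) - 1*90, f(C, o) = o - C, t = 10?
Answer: 10008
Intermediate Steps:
P = 567 (P = -7*((10 - (1 + 0)) - 1*90) = -7*((10 - 1*1) - 90) = -7*((10 - 1) - 90) = -7*(9 - 90) = -7*(-81) = 567)
Z(q) = 567/q
10029 + Z(-27) = 10029 + 567/(-27) = 10029 + 567*(-1/27) = 10029 - 21 = 10008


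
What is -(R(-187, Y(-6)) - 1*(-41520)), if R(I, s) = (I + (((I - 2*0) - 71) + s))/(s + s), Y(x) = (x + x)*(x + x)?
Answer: -11957459/288 ≈ -41519.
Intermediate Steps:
Y(x) = 4*x² (Y(x) = (2*x)*(2*x) = 4*x²)
R(I, s) = (-71 + s + 2*I)/(2*s) (R(I, s) = (I + (((I + 0) - 71) + s))/((2*s)) = (I + ((I - 71) + s))*(1/(2*s)) = (I + ((-71 + I) + s))*(1/(2*s)) = (I + (-71 + I + s))*(1/(2*s)) = (-71 + s + 2*I)*(1/(2*s)) = (-71 + s + 2*I)/(2*s))
-(R(-187, Y(-6)) - 1*(-41520)) = -((-71 + 4*(-6)² + 2*(-187))/(2*((4*(-6)²))) - 1*(-41520)) = -((-71 + 4*36 - 374)/(2*((4*36))) + 41520) = -((½)*(-71 + 144 - 374)/144 + 41520) = -((½)*(1/144)*(-301) + 41520) = -(-301/288 + 41520) = -1*11957459/288 = -11957459/288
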